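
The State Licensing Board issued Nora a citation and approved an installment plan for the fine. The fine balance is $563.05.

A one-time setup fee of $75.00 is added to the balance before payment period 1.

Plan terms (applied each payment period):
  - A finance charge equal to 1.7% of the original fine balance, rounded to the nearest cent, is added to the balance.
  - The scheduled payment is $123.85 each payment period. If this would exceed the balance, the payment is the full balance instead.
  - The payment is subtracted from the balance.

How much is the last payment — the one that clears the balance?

$76.22

Payment period 1: $638.05 +$9.57 interest = $647.62; pay $123.85 → $523.77
Payment period 2: $523.77 +$9.57 interest = $533.34; pay $123.85 → $409.49
Payment period 3: $409.49 +$9.57 interest = $419.06; pay $123.85 → $295.21
Payment period 4: $295.21 +$9.57 interest = $304.78; pay $123.85 → $180.93
Payment period 5: $180.93 +$9.57 interest = $190.50; pay $123.85 → $66.65
Payment period 6: $66.65 +$9.57 interest = $76.22; pay $76.22 → $0.00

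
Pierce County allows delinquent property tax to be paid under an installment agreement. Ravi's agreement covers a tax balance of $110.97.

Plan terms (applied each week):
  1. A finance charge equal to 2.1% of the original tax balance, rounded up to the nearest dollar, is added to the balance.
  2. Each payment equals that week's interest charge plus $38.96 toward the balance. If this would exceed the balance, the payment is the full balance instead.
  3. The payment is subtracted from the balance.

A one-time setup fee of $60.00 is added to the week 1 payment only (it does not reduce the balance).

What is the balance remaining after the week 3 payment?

$0.00

Week 1: $110.97 +$3.00 interest = $113.97; pay $41.96 (+ $60.00 fee) → $72.01
Week 2: $72.01 +$3.00 interest = $75.01; pay $41.96 → $33.05
Week 3: $33.05 +$3.00 interest = $36.05; pay $36.05 → $0.00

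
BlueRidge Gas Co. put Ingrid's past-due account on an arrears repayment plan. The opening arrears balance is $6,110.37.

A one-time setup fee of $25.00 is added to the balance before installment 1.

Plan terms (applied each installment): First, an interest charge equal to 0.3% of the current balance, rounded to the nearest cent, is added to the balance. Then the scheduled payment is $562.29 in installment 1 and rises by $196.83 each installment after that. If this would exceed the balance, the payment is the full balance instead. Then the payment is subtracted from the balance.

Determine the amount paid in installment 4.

# | Opening | Interest | Payment | End bal
1 | $6,135.37 | $18.41 | $562.29 | $5,591.49
2 | $5,591.49 | $16.77 | $759.12 | $4,849.14
3 | $4,849.14 | $14.55 | $955.95 | $3,907.74
4 | $3,907.74 | $11.72 | $1,152.78 | $2,766.68

$1,152.78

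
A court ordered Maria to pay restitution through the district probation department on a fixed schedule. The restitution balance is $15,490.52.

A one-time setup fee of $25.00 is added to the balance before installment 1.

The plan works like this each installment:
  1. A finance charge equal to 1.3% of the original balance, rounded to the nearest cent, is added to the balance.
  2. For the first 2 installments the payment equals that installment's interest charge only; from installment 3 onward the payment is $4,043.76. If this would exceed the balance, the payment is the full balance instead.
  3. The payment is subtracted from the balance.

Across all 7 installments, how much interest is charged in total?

$1,409.66

Installment 1: opening $15,515.52; interest $201.38 → $15,716.90; payment $201.38; balance $15,515.52
Installment 2: opening $15,515.52; interest $201.38 → $15,716.90; payment $201.38; balance $15,515.52
Installment 3: opening $15,515.52; interest $201.38 → $15,716.90; payment $4,043.76; balance $11,673.14
Installment 4: opening $11,673.14; interest $201.38 → $11,874.52; payment $4,043.76; balance $7,830.76
Installment 5: opening $7,830.76; interest $201.38 → $8,032.14; payment $4,043.76; balance $3,988.38
Installment 6: opening $3,988.38; interest $201.38 → $4,189.76; payment $4,043.76; balance $146.00
Installment 7: opening $146.00; interest $201.38 → $347.38; payment $347.38; balance $0.00
Total interest: $201.38 + $201.38 + $201.38 + $201.38 + $201.38 + $201.38 + $201.38 = $1,409.66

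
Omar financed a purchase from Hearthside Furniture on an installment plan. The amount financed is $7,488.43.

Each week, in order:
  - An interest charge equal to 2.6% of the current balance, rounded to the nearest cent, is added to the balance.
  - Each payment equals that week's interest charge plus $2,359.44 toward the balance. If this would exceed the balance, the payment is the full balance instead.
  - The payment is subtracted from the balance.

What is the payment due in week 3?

$2,431.45

Week 1: opening $7,488.43; interest $194.70 → $7,683.13; payment $2,554.14; balance $5,128.99
Week 2: opening $5,128.99; interest $133.35 → $5,262.34; payment $2,492.79; balance $2,769.55
Week 3: opening $2,769.55; interest $72.01 → $2,841.56; payment $2,431.45; balance $410.11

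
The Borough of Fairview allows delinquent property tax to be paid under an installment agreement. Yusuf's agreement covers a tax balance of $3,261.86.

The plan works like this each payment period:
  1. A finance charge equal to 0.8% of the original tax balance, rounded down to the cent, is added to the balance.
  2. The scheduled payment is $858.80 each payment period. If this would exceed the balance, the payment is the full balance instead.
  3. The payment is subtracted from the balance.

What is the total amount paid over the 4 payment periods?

Payment period 1: opening $3,261.86; interest $26.09 → $3,287.95; payment $858.80; balance $2,429.15
Payment period 2: opening $2,429.15; interest $26.09 → $2,455.24; payment $858.80; balance $1,596.44
Payment period 3: opening $1,596.44; interest $26.09 → $1,622.53; payment $858.80; balance $763.73
Payment period 4: opening $763.73; interest $26.09 → $789.82; payment $789.82; balance $0.00
Total paid: $3,366.22

$3,366.22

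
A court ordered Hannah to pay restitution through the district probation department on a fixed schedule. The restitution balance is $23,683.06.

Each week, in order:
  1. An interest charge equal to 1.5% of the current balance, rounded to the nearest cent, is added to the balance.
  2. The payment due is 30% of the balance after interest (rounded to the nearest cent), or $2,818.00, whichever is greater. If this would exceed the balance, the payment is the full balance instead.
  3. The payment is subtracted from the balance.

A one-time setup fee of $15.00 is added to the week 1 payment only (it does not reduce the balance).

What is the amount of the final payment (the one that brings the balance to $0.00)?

Week 1: opening $23,683.06; interest $355.25 → $24,038.31; payment $7,211.49 (+ $15.00 fee); balance $16,826.82
Week 2: opening $16,826.82; interest $252.40 → $17,079.22; payment $5,123.77; balance $11,955.45
Week 3: opening $11,955.45; interest $179.33 → $12,134.78; payment $3,640.43; balance $8,494.35
Week 4: opening $8,494.35; interest $127.42 → $8,621.77; payment $2,818.00; balance $5,803.77
Week 5: opening $5,803.77; interest $87.06 → $5,890.83; payment $2,818.00; balance $3,072.83
Week 6: opening $3,072.83; interest $46.09 → $3,118.92; payment $2,818.00; balance $300.92
Week 7: opening $300.92; interest $4.51 → $305.43; payment $305.43; balance $0.00

$305.43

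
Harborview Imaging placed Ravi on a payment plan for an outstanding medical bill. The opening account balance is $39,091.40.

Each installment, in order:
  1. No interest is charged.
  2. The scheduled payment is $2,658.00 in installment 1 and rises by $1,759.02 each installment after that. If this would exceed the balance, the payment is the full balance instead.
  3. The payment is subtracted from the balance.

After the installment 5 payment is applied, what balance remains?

# | Opening | Payment | End bal
1 | $39,091.40 | $2,658.00 | $36,433.40
2 | $36,433.40 | $4,417.02 | $32,016.38
3 | $32,016.38 | $6,176.04 | $25,840.34
4 | $25,840.34 | $7,935.06 | $17,905.28
5 | $17,905.28 | $9,694.08 | $8,211.20

$8,211.20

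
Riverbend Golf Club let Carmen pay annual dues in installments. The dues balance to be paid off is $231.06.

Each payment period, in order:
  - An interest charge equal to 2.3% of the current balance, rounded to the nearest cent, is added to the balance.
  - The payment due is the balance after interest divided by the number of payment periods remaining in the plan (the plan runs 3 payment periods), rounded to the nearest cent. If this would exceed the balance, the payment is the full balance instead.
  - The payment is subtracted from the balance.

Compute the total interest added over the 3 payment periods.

$10.78

Payment period 1: $231.06 +$5.31 interest = $236.37; pay $78.79 → $157.58
Payment period 2: $157.58 +$3.62 interest = $161.20; pay $80.60 → $80.60
Payment period 3: $80.60 +$1.85 interest = $82.45; pay $82.45 → $0.00
Total interest: $5.31 + $3.62 + $1.85 = $10.78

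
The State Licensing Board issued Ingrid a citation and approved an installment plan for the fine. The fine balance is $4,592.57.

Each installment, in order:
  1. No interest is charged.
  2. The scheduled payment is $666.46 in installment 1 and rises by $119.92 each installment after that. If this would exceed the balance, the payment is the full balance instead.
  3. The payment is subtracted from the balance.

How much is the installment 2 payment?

$786.38

Installment 1: opening $4,592.57; payment $666.46; balance $3,926.11
Installment 2: opening $3,926.11; payment $786.38; balance $3,139.73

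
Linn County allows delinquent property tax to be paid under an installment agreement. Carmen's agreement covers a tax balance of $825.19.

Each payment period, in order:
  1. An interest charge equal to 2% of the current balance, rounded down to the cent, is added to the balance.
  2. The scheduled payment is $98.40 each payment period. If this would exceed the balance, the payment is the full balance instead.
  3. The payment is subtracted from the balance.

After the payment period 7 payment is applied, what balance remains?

$216.32

# | Opening | Interest | Payment | End bal
1 | $825.19 | $16.50 | $98.40 | $743.29
2 | $743.29 | $14.86 | $98.40 | $659.75
3 | $659.75 | $13.19 | $98.40 | $574.54
4 | $574.54 | $11.49 | $98.40 | $487.63
5 | $487.63 | $9.75 | $98.40 | $398.98
6 | $398.98 | $7.97 | $98.40 | $308.55
7 | $308.55 | $6.17 | $98.40 | $216.32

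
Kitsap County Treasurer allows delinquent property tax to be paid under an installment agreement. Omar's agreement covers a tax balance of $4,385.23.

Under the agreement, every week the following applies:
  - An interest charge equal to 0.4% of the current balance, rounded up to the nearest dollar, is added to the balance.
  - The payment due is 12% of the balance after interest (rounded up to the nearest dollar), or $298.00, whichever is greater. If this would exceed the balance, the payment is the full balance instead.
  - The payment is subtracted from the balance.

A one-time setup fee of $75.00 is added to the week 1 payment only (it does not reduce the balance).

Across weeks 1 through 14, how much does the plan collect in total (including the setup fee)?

$4,580.23

Week 1: opening $4,385.23; interest $18.00 → $4,403.23; payment $529.00 (+ $75.00 fee); balance $3,874.23
Week 2: opening $3,874.23; interest $16.00 → $3,890.23; payment $467.00; balance $3,423.23
Week 3: opening $3,423.23; interest $14.00 → $3,437.23; payment $413.00; balance $3,024.23
Week 4: opening $3,024.23; interest $13.00 → $3,037.23; payment $365.00; balance $2,672.23
Week 5: opening $2,672.23; interest $11.00 → $2,683.23; payment $322.00; balance $2,361.23
Week 6: opening $2,361.23; interest $10.00 → $2,371.23; payment $298.00; balance $2,073.23
Week 7: opening $2,073.23; interest $9.00 → $2,082.23; payment $298.00; balance $1,784.23
Week 8: opening $1,784.23; interest $8.00 → $1,792.23; payment $298.00; balance $1,494.23
Week 9: opening $1,494.23; interest $6.00 → $1,500.23; payment $298.00; balance $1,202.23
Week 10: opening $1,202.23; interest $5.00 → $1,207.23; payment $298.00; balance $909.23
Week 11: opening $909.23; interest $4.00 → $913.23; payment $298.00; balance $615.23
Week 12: opening $615.23; interest $3.00 → $618.23; payment $298.00; balance $320.23
Week 13: opening $320.23; interest $2.00 → $322.23; payment $298.00; balance $24.23
Week 14: opening $24.23; interest $1.00 → $25.23; payment $25.23; balance $0.00
Total paid: $4,580.23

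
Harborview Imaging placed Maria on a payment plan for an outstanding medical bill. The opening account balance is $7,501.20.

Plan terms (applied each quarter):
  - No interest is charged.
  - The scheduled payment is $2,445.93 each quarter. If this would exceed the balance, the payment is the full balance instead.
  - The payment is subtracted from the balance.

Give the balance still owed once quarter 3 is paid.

Quarter 1: opening $7,501.20; payment $2,445.93; balance $5,055.27
Quarter 2: opening $5,055.27; payment $2,445.93; balance $2,609.34
Quarter 3: opening $2,609.34; payment $2,445.93; balance $163.41

$163.41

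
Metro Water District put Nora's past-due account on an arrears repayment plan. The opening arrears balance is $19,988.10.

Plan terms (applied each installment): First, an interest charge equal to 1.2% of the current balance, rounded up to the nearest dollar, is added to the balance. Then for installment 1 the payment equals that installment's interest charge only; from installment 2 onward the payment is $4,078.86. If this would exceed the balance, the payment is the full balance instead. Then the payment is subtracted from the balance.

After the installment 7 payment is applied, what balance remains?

$0.00

Installment 1: $19,988.10 +$240.00 interest = $20,228.10; pay $240.00 → $19,988.10
Installment 2: $19,988.10 +$240.00 interest = $20,228.10; pay $4,078.86 → $16,149.24
Installment 3: $16,149.24 +$194.00 interest = $16,343.24; pay $4,078.86 → $12,264.38
Installment 4: $12,264.38 +$148.00 interest = $12,412.38; pay $4,078.86 → $8,333.52
Installment 5: $8,333.52 +$101.00 interest = $8,434.52; pay $4,078.86 → $4,355.66
Installment 6: $4,355.66 +$53.00 interest = $4,408.66; pay $4,078.86 → $329.80
Installment 7: $329.80 +$4.00 interest = $333.80; pay $333.80 → $0.00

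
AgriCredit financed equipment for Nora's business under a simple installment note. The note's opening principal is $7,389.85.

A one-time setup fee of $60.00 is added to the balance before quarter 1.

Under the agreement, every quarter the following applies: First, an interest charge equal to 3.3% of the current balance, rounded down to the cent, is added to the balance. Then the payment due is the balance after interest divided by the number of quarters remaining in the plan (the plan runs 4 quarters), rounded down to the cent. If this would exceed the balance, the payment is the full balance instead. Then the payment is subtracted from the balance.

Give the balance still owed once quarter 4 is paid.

$0.00

Quarter 1: opening $7,449.85; interest $245.84 → $7,695.69; payment $1,923.92; balance $5,771.77
Quarter 2: opening $5,771.77; interest $190.46 → $5,962.23; payment $1,987.41; balance $3,974.82
Quarter 3: opening $3,974.82; interest $131.16 → $4,105.98; payment $2,052.99; balance $2,052.99
Quarter 4: opening $2,052.99; interest $67.74 → $2,120.73; payment $2,120.73; balance $0.00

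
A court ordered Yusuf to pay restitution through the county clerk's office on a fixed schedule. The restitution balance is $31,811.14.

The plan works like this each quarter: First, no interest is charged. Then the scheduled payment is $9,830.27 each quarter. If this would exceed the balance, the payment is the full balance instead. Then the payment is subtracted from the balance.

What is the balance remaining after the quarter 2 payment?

$12,150.60

Quarter 1: $31,811.14 − $9,830.27 → $21,980.87
Quarter 2: $21,980.87 − $9,830.27 → $12,150.60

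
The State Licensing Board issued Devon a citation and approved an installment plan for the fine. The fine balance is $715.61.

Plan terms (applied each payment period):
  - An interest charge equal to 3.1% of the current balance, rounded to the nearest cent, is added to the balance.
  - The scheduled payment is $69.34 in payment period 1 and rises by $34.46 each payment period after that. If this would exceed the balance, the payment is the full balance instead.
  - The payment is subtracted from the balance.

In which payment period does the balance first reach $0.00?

Payment period 1: opening $715.61; interest $22.18 → $737.79; payment $69.34; balance $668.45
Payment period 2: opening $668.45; interest $20.72 → $689.17; payment $103.80; balance $585.37
Payment period 3: opening $585.37; interest $18.15 → $603.52; payment $138.26; balance $465.26
Payment period 4: opening $465.26; interest $14.42 → $479.68; payment $172.72; balance $306.96
Payment period 5: opening $306.96; interest $9.52 → $316.48; payment $207.18; balance $109.30
Payment period 6: opening $109.30; interest $3.39 → $112.69; payment $112.69; balance $0.00
Balance reaches $0.00 in payment period 6.

6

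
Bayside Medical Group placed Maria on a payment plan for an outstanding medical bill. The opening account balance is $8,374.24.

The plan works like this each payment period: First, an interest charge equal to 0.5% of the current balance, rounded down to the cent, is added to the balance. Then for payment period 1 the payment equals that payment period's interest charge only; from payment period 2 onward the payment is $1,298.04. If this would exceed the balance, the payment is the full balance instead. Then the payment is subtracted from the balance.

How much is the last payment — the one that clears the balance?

$746.07

# | Opening | Interest | Payment | End bal
1 | $8,374.24 | $41.87 | $41.87 | $8,374.24
2 | $8,374.24 | $41.87 | $1,298.04 | $7,118.07
3 | $7,118.07 | $35.59 | $1,298.04 | $5,855.62
4 | $5,855.62 | $29.27 | $1,298.04 | $4,586.85
5 | $4,586.85 | $22.93 | $1,298.04 | $3,311.74
6 | $3,311.74 | $16.55 | $1,298.04 | $2,030.25
7 | $2,030.25 | $10.15 | $1,298.04 | $742.36
8 | $742.36 | $3.71 | $746.07 | $0.00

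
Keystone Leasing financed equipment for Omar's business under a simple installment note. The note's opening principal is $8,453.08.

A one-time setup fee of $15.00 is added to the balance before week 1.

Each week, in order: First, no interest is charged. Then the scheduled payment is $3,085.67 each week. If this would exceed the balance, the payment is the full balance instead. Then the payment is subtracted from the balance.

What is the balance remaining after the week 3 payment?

$0.00

Week 1: opening $8,468.08; payment $3,085.67; balance $5,382.41
Week 2: opening $5,382.41; payment $3,085.67; balance $2,296.74
Week 3: opening $2,296.74; payment $2,296.74; balance $0.00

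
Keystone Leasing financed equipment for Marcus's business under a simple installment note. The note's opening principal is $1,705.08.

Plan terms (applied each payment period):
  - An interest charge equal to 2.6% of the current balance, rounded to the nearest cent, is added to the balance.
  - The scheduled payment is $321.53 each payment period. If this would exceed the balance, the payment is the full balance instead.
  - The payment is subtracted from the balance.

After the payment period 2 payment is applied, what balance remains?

$1,143.47

Payment period 1: $1,705.08 +$44.33 interest = $1,749.41; pay $321.53 → $1,427.88
Payment period 2: $1,427.88 +$37.12 interest = $1,465.00; pay $321.53 → $1,143.47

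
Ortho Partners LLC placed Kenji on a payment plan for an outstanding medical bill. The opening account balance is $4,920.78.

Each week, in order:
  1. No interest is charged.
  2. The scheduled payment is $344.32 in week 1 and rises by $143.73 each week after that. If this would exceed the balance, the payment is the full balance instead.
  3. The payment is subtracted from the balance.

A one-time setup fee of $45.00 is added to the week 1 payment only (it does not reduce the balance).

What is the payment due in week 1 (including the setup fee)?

$389.32

Week 1: $4,920.78 − $344.32 (+ $45.00 fee) → $4,576.46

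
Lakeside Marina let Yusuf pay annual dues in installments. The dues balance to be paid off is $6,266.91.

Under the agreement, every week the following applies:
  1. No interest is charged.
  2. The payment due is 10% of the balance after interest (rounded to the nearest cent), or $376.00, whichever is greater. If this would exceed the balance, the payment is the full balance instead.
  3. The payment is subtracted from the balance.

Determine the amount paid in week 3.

$507.62

# | Opening | Payment | End bal
1 | $6,266.91 | $626.69 | $5,640.22
2 | $5,640.22 | $564.02 | $5,076.20
3 | $5,076.20 | $507.62 | $4,568.58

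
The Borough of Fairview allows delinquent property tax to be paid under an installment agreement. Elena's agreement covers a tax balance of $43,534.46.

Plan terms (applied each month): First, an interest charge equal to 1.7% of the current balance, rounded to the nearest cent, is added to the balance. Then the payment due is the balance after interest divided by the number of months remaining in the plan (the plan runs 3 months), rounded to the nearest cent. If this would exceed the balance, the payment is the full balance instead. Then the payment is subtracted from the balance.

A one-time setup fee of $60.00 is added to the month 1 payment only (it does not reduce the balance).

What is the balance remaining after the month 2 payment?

$15,009.07

Month 1: $43,534.46 +$740.09 interest = $44,274.55; pay $14,758.18 (+ $60.00 fee) → $29,516.37
Month 2: $29,516.37 +$501.78 interest = $30,018.15; pay $15,009.08 → $15,009.07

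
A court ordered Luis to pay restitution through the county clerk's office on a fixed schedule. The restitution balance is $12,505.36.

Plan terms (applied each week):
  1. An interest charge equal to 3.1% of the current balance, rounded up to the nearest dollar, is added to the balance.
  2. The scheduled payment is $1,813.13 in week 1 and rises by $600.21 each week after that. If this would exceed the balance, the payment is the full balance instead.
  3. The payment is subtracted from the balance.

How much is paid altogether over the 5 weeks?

$13,801.36

Week 1: $12,505.36 +$388.00 interest = $12,893.36; pay $1,813.13 → $11,080.23
Week 2: $11,080.23 +$344.00 interest = $11,424.23; pay $2,413.34 → $9,010.89
Week 3: $9,010.89 +$280.00 interest = $9,290.89; pay $3,013.55 → $6,277.34
Week 4: $6,277.34 +$195.00 interest = $6,472.34; pay $3,613.76 → $2,858.58
Week 5: $2,858.58 +$89.00 interest = $2,947.58; pay $2,947.58 → $0.00
Total paid: $13,801.36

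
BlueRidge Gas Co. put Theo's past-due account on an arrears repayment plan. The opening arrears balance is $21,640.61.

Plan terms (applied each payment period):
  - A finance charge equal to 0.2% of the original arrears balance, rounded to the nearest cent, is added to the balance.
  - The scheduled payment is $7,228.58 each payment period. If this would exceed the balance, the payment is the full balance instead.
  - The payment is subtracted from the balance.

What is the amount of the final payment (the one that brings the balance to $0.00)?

# | Opening | Interest | Payment | End bal
1 | $21,640.61 | $43.28 | $7,228.58 | $14,455.31
2 | $14,455.31 | $43.28 | $7,228.58 | $7,270.01
3 | $7,270.01 | $43.28 | $7,228.58 | $84.71
4 | $84.71 | $43.28 | $127.99 | $0.00

$127.99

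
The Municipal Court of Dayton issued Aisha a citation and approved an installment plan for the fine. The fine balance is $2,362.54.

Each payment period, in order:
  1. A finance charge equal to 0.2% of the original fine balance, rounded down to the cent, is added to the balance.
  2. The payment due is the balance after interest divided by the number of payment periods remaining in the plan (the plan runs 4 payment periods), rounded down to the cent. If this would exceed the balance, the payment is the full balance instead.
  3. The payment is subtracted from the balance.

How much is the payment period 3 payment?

Payment period 1: $2,362.54 +$4.72 interest = $2,367.26; pay $591.81 → $1,775.45
Payment period 2: $1,775.45 +$4.72 interest = $1,780.17; pay $593.39 → $1,186.78
Payment period 3: $1,186.78 +$4.72 interest = $1,191.50; pay $595.75 → $595.75

$595.75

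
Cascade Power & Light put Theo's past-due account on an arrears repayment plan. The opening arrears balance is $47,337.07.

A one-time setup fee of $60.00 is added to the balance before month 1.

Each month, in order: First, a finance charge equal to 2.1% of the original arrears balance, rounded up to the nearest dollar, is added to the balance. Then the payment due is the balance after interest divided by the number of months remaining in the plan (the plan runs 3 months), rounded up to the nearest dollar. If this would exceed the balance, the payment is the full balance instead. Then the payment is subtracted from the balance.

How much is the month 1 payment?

$16,131.00

Month 1: $47,397.07 +$995.00 interest = $48,392.07; pay $16,131.00 → $32,261.07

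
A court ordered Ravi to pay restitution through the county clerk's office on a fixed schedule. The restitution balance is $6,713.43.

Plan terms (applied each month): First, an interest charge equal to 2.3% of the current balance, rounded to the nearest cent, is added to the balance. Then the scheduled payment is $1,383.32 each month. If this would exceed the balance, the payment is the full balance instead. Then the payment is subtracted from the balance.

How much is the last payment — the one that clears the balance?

# | Opening | Interest | Payment | End bal
1 | $6,713.43 | $154.41 | $1,383.32 | $5,484.52
2 | $5,484.52 | $126.14 | $1,383.32 | $4,227.34
3 | $4,227.34 | $97.23 | $1,383.32 | $2,941.25
4 | $2,941.25 | $67.65 | $1,383.32 | $1,625.58
5 | $1,625.58 | $37.39 | $1,383.32 | $279.65
6 | $279.65 | $6.43 | $286.08 | $0.00

$286.08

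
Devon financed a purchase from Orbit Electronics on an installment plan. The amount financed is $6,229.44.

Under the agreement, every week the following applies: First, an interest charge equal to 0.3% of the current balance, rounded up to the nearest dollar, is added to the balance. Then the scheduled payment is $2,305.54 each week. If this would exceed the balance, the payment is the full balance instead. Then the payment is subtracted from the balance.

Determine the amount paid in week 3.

Week 1: $6,229.44 +$19.00 interest = $6,248.44; pay $2,305.54 → $3,942.90
Week 2: $3,942.90 +$12.00 interest = $3,954.90; pay $2,305.54 → $1,649.36
Week 3: $1,649.36 +$5.00 interest = $1,654.36; pay $1,654.36 → $0.00

$1,654.36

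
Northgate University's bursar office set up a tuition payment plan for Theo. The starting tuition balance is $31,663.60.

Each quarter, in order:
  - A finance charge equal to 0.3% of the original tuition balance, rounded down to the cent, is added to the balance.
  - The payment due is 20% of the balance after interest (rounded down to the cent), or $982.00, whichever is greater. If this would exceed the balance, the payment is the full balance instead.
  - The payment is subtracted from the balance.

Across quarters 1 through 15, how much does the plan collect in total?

$33,088.45

Quarter 1: opening $31,663.60; interest $94.99 → $31,758.59; payment $6,351.71; balance $25,406.88
Quarter 2: opening $25,406.88; interest $94.99 → $25,501.87; payment $5,100.37; balance $20,401.50
Quarter 3: opening $20,401.50; interest $94.99 → $20,496.49; payment $4,099.29; balance $16,397.20
Quarter 4: opening $16,397.20; interest $94.99 → $16,492.19; payment $3,298.43; balance $13,193.76
Quarter 5: opening $13,193.76; interest $94.99 → $13,288.75; payment $2,657.75; balance $10,631.00
Quarter 6: opening $10,631.00; interest $94.99 → $10,725.99; payment $2,145.19; balance $8,580.80
Quarter 7: opening $8,580.80; interest $94.99 → $8,675.79; payment $1,735.15; balance $6,940.64
Quarter 8: opening $6,940.64; interest $94.99 → $7,035.63; payment $1,407.12; balance $5,628.51
Quarter 9: opening $5,628.51; interest $94.99 → $5,723.50; payment $1,144.70; balance $4,578.80
Quarter 10: opening $4,578.80; interest $94.99 → $4,673.79; payment $982.00; balance $3,691.79
Quarter 11: opening $3,691.79; interest $94.99 → $3,786.78; payment $982.00; balance $2,804.78
Quarter 12: opening $2,804.78; interest $94.99 → $2,899.77; payment $982.00; balance $1,917.77
Quarter 13: opening $1,917.77; interest $94.99 → $2,012.76; payment $982.00; balance $1,030.76
Quarter 14: opening $1,030.76; interest $94.99 → $1,125.75; payment $982.00; balance $143.75
Quarter 15: opening $143.75; interest $94.99 → $238.74; payment $238.74; balance $0.00
Total paid: $33,088.45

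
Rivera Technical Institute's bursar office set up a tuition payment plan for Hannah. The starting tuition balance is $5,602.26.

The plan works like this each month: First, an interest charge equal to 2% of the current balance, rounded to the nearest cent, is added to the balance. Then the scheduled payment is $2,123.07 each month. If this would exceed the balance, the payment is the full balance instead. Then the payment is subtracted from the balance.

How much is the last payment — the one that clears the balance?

$1,570.79

Month 1: opening $5,602.26; interest $112.05 → $5,714.31; payment $2,123.07; balance $3,591.24
Month 2: opening $3,591.24; interest $71.82 → $3,663.06; payment $2,123.07; balance $1,539.99
Month 3: opening $1,539.99; interest $30.80 → $1,570.79; payment $1,570.79; balance $0.00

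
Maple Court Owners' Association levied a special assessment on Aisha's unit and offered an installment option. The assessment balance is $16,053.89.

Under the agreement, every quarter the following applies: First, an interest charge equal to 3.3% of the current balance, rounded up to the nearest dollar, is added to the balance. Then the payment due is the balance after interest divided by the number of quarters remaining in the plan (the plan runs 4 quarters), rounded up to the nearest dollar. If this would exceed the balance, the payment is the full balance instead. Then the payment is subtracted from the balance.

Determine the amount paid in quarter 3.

$4,425.00

Quarter 1: opening $16,053.89; interest $530.00 → $16,583.89; payment $4,146.00; balance $12,437.89
Quarter 2: opening $12,437.89; interest $411.00 → $12,848.89; payment $4,283.00; balance $8,565.89
Quarter 3: opening $8,565.89; interest $283.00 → $8,848.89; payment $4,425.00; balance $4,423.89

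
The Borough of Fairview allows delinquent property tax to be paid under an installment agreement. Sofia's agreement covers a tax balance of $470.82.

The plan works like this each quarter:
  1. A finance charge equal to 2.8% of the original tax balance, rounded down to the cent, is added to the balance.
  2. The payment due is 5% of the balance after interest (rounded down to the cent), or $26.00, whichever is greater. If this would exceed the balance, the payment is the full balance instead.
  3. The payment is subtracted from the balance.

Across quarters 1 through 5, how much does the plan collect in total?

Quarter 1: opening $470.82; interest $13.18 → $484.00; payment $26.00; balance $458.00
Quarter 2: opening $458.00; interest $13.18 → $471.18; payment $26.00; balance $445.18
Quarter 3: opening $445.18; interest $13.18 → $458.36; payment $26.00; balance $432.36
Quarter 4: opening $432.36; interest $13.18 → $445.54; payment $26.00; balance $419.54
Quarter 5: opening $419.54; interest $13.18 → $432.72; payment $26.00; balance $406.72
Total paid: $130.00

$130.00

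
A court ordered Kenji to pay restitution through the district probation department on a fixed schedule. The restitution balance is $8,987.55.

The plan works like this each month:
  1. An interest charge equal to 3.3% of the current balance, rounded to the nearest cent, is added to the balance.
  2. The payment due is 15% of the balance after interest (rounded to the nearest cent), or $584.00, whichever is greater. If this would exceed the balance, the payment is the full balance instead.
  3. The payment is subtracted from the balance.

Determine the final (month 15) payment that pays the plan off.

# | Opening | Interest | Payment | End bal
1 | $8,987.55 | $296.59 | $1,392.62 | $7,891.52
2 | $7,891.52 | $260.42 | $1,222.79 | $6,929.15
3 | $6,929.15 | $228.66 | $1,073.67 | $6,084.14
4 | $6,084.14 | $200.78 | $942.74 | $5,342.18
5 | $5,342.18 | $176.29 | $827.77 | $4,690.70
6 | $4,690.70 | $154.79 | $726.82 | $4,118.67
7 | $4,118.67 | $135.92 | $638.19 | $3,616.40
8 | $3,616.40 | $119.34 | $584.00 | $3,151.74
9 | $3,151.74 | $104.01 | $584.00 | $2,671.75
10 | $2,671.75 | $88.17 | $584.00 | $2,175.92
11 | $2,175.92 | $71.81 | $584.00 | $1,663.73
12 | $1,663.73 | $54.90 | $584.00 | $1,134.63
13 | $1,134.63 | $37.44 | $584.00 | $588.07
14 | $588.07 | $19.41 | $584.00 | $23.48
15 | $23.48 | $0.77 | $24.25 | $0.00

$24.25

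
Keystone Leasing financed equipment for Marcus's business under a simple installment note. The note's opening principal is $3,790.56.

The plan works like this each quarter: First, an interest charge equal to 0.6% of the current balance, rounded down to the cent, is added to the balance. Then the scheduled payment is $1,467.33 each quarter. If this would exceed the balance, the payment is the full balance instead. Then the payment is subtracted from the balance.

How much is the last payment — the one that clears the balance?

$898.06

# | Opening | Interest | Payment | End bal
1 | $3,790.56 | $22.74 | $1,467.33 | $2,345.97
2 | $2,345.97 | $14.07 | $1,467.33 | $892.71
3 | $892.71 | $5.35 | $898.06 | $0.00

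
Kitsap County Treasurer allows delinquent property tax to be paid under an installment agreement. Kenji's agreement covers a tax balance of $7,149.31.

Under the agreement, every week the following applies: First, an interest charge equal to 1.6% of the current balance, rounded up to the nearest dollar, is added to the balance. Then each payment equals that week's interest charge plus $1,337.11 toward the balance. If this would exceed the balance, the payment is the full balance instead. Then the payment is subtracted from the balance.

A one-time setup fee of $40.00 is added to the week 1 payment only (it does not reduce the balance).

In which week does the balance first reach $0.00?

6

# | Opening | Interest | Payment | Fee | End bal
1 | $7,149.31 | $115.00 | $1,452.11 | $40.00 | $5,812.20
2 | $5,812.20 | $93.00 | $1,430.11 | — | $4,475.09
3 | $4,475.09 | $72.00 | $1,409.11 | — | $3,137.98
4 | $3,137.98 | $51.00 | $1,388.11 | — | $1,800.87
5 | $1,800.87 | $29.00 | $1,366.11 | — | $463.76
6 | $463.76 | $8.00 | $471.76 | — | $0.00
Balance reaches $0.00 in week 6.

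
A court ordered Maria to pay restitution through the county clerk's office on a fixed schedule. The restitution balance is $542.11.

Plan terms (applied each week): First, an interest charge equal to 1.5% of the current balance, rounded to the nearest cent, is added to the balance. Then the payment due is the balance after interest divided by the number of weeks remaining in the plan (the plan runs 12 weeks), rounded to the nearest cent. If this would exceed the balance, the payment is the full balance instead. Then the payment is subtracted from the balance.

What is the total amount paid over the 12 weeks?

$597.98

Week 1: opening $542.11; interest $8.13 → $550.24; payment $45.85; balance $504.39
Week 2: opening $504.39; interest $7.57 → $511.96; payment $46.54; balance $465.42
Week 3: opening $465.42; interest $6.98 → $472.40; payment $47.24; balance $425.16
Week 4: opening $425.16; interest $6.38 → $431.54; payment $47.95; balance $383.59
Week 5: opening $383.59; interest $5.75 → $389.34; payment $48.67; balance $340.67
Week 6: opening $340.67; interest $5.11 → $345.78; payment $49.40; balance $296.38
Week 7: opening $296.38; interest $4.45 → $300.83; payment $50.14; balance $250.69
Week 8: opening $250.69; interest $3.76 → $254.45; payment $50.89; balance $203.56
Week 9: opening $203.56; interest $3.05 → $206.61; payment $51.65; balance $154.96
Week 10: opening $154.96; interest $2.32 → $157.28; payment $52.43; balance $104.85
Week 11: opening $104.85; interest $1.57 → $106.42; payment $53.21; balance $53.21
Week 12: opening $53.21; interest $0.80 → $54.01; payment $54.01; balance $0.00
Total paid: $597.98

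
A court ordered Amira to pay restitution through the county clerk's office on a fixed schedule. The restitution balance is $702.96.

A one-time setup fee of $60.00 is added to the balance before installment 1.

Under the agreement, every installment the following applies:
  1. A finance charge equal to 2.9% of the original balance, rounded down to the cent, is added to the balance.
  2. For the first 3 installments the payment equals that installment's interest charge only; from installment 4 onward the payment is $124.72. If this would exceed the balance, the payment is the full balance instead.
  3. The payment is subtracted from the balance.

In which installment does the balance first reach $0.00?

11

Installment 1: $762.96 +$20.38 interest = $783.34; pay $20.38 → $762.96
Installment 2: $762.96 +$20.38 interest = $783.34; pay $20.38 → $762.96
Installment 3: $762.96 +$20.38 interest = $783.34; pay $20.38 → $762.96
Installment 4: $762.96 +$20.38 interest = $783.34; pay $124.72 → $658.62
Installment 5: $658.62 +$20.38 interest = $679.00; pay $124.72 → $554.28
Installment 6: $554.28 +$20.38 interest = $574.66; pay $124.72 → $449.94
Installment 7: $449.94 +$20.38 interest = $470.32; pay $124.72 → $345.60
Installment 8: $345.60 +$20.38 interest = $365.98; pay $124.72 → $241.26
Installment 9: $241.26 +$20.38 interest = $261.64; pay $124.72 → $136.92
Installment 10: $136.92 +$20.38 interest = $157.30; pay $124.72 → $32.58
Installment 11: $32.58 +$20.38 interest = $52.96; pay $52.96 → $0.00
Balance reaches $0.00 in installment 11.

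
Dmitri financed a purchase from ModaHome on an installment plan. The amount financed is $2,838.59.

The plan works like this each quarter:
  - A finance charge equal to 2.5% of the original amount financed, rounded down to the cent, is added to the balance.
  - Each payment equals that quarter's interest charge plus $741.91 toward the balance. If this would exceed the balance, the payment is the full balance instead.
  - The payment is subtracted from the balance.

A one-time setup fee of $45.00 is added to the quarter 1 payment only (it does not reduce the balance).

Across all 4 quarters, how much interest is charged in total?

$283.84

Quarter 1: opening $2,838.59; interest $70.96 → $2,909.55; payment $812.87 (+ $45.00 fee); balance $2,096.68
Quarter 2: opening $2,096.68; interest $70.96 → $2,167.64; payment $812.87; balance $1,354.77
Quarter 3: opening $1,354.77; interest $70.96 → $1,425.73; payment $812.87; balance $612.86
Quarter 4: opening $612.86; interest $70.96 → $683.82; payment $683.82; balance $0.00
Total interest: $70.96 + $70.96 + $70.96 + $70.96 = $283.84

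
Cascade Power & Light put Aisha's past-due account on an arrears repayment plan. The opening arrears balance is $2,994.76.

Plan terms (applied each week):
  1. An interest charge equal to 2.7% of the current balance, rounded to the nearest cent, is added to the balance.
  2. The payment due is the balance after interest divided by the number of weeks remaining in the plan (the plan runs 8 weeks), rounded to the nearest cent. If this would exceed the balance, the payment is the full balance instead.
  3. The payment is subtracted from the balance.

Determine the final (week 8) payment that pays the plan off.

$463.27

Week 1: opening $2,994.76; interest $80.86 → $3,075.62; payment $384.45; balance $2,691.17
Week 2: opening $2,691.17; interest $72.66 → $2,763.83; payment $394.83; balance $2,369.00
Week 3: opening $2,369.00; interest $63.96 → $2,432.96; payment $405.49; balance $2,027.47
Week 4: opening $2,027.47; interest $54.74 → $2,082.21; payment $416.44; balance $1,665.77
Week 5: opening $1,665.77; interest $44.98 → $1,710.75; payment $427.69; balance $1,283.06
Week 6: opening $1,283.06; interest $34.64 → $1,317.70; payment $439.23; balance $878.47
Week 7: opening $878.47; interest $23.72 → $902.19; payment $451.10; balance $451.09
Week 8: opening $451.09; interest $12.18 → $463.27; payment $463.27; balance $0.00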